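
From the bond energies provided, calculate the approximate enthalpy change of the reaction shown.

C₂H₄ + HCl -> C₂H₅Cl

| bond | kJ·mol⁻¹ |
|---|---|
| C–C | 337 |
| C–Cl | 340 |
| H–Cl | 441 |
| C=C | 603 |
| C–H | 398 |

ΔH ≈ −31 kJ

Bonds broken (reactants):
  C–H: 4 × 398 = 1592
  C=C: 1 × 603 = 603
  H–Cl: 1 × 441 = 441
  Σ(broken) = 2636 kJ
Bonds formed (products):
  C–C: 1 × 337 = 337
  C–Cl: 1 × 340 = 340
  C–H: 5 × 398 = 1990
  Σ(formed) = 2667 kJ
ΔH = Σ(broken) − Σ(formed) = 2636 − 2667 = −31 kJ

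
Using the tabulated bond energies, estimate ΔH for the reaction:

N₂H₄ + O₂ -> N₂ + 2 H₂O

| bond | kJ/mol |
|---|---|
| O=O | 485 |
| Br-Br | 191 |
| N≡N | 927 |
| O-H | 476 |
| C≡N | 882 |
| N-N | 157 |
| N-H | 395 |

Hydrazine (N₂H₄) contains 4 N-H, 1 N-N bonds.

ΔH ≈ −609 kJ

Bonds broken (reactants):
  N-H: 4 × 395 = 1580
  N-N: 1 × 157 = 157
  O=O: 1 × 485 = 485
  Σ(broken) = 2222 kJ
Bonds formed (products):
  N≡N: 1 × 927 = 927
  O-H: 4 × 476 = 1904
  Σ(formed) = 2831 kJ
ΔH = Σ(broken) − Σ(formed) = 2222 − 2831 = −609 kJ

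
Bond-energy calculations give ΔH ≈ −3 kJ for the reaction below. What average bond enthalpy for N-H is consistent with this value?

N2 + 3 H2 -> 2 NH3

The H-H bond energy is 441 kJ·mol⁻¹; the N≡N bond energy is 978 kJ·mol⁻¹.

Let D be the N-H bond energy.
Σ(broken) = 3×441 + 1×978 = 2301
Σ(formed) = 6×D = 6D
ΔH = Σ(broken) − Σ(formed) = (2301) − (6D) = +2301 − 6D
Setting this equal to −3 kJ gives 6D = 2304, so D = 384 kJ/mol.

D(N-H) ≈ 384 kJ/mol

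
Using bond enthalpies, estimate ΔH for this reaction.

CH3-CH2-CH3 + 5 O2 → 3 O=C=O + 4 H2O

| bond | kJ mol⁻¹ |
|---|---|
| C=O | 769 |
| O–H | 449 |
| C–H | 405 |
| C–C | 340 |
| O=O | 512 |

Bonds broken (reactants):
  C–C: 2 × 340 = 680
  C–H: 8 × 405 = 3240
  O=O: 5 × 512 = 2560
  Σ(broken) = 6480 kJ
Bonds formed (products):
  C=O: 6 × 769 = 4614
  O–H: 8 × 449 = 3592
  Σ(formed) = 8206 kJ
ΔH = Σ(broken) − Σ(formed) = 6480 − 8206 = −1726 kJ

ΔH ≈ −1726 kJ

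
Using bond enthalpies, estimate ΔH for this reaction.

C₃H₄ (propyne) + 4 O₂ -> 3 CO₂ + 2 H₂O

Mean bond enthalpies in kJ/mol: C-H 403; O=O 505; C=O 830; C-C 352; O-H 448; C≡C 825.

Bonds broken (reactants):
  C≡C: 1 × 825 = 825
  C-C: 1 × 352 = 352
  C-H: 4 × 403 = 1612
  O=O: 4 × 505 = 2020
  Σ(broken) = 4809 kJ
Bonds formed (products):
  C=O: 6 × 830 = 4980
  O-H: 4 × 448 = 1792
  Σ(formed) = 6772 kJ
ΔH = Σ(broken) − Σ(formed) = 4809 − 6772 = −1963 kJ

ΔH ≈ −1963 kJ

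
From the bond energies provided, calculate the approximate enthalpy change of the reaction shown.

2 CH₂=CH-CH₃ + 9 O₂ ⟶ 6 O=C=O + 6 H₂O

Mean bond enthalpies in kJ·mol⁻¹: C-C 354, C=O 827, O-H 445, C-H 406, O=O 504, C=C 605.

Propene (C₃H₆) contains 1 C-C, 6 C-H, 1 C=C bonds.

ΔH ≈ −3938 kJ

Bonds broken (reactants):
  C-C: 2 × 354 = 708
  C-H: 12 × 406 = 4872
  C=C: 2 × 605 = 1210
  O=O: 9 × 504 = 4536
  Σ(broken) = 11326 kJ
Bonds formed (products):
  C=O: 12 × 827 = 9924
  O-H: 12 × 445 = 5340
  Σ(formed) = 15264 kJ
ΔH = Σ(broken) − Σ(formed) = 11326 − 15264 = −3938 kJ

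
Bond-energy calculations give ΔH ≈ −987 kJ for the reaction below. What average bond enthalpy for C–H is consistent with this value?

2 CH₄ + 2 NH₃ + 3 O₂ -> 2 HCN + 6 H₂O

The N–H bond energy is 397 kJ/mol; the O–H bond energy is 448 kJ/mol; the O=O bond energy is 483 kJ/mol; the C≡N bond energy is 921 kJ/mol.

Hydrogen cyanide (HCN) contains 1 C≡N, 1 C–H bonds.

Let D be the C–H bond energy.
Σ(broken) = 8×D + 6×397 + 3×483 = 3831 + 8D
Σ(formed) = 2×921 + 2×D + 12×448 = 7218 + 2D
ΔH = Σ(broken) − Σ(formed) = (3831 + 8D) − (7218 + 2D) = −3387 + 6D
Setting this equal to −987 kJ gives 6D = 2400, so D = 400 kJ/mol.

D(C–H) ≈ 400 kJ/mol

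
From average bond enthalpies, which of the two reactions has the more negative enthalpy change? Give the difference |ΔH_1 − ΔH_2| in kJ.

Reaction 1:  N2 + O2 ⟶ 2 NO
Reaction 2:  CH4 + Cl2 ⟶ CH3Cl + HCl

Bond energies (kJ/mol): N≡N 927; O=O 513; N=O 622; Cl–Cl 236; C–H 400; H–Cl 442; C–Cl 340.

Reaction 2, by 342 kJ

Reaction 1:
  Bonds broken (reactants):
    N≡N: 1 × 927 = 927
    O=O: 1 × 513 = 513
    Σ(broken) = 1440 kJ
  Bonds formed (products):
    N=O: 2 × 622 = 1244
    Σ(formed) = 1244 kJ
  ΔH_1 = 1440 − 1244 = +196 kJ
Reaction 2:
  Bonds broken (reactants):
    C–H: 4 × 400 = 1600
    Cl–Cl: 1 × 236 = 236
    Σ(broken) = 1836 kJ
  Bonds formed (products):
    C–Cl: 1 × 340 = 340
    C–H: 3 × 400 = 1200
    H–Cl: 1 × 442 = 442
    Σ(formed) = 1982 kJ
  ΔH_2 = 1836 − 1982 = −146 kJ
ΔH_1 − ΔH_2 = +342 kJ, so reaction 2 has the more negative ΔH; |ΔH_1 − ΔH_2| = 342 kJ.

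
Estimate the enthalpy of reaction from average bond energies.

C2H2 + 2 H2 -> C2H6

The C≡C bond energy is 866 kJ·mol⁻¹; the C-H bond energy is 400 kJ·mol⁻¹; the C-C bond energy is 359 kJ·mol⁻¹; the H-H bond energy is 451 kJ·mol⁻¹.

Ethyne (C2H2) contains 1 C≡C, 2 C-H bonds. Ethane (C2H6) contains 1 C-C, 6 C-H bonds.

Bonds broken (reactants):
  C≡C: 1 × 866 = 866
  C-H: 2 × 400 = 800
  H-H: 2 × 451 = 902
  Σ(broken) = 2568 kJ
Bonds formed (products):
  C-C: 1 × 359 = 359
  C-H: 6 × 400 = 2400
  Σ(formed) = 2759 kJ
ΔH = Σ(broken) − Σ(formed) = 2568 − 2759 = −191 kJ

ΔH ≈ −191 kJ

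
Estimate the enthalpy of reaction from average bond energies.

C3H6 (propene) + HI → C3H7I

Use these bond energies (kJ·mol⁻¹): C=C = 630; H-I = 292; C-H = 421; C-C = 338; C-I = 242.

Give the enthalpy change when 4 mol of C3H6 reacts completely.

ΔH = −316 kJ

Bonds broken (reactants):
  C-C: 1 × 338 = 338
  C-H: 6 × 421 = 2526
  C=C: 1 × 630 = 630
  H-I: 1 × 292 = 292
  Σ(broken) = 3786 kJ
Bonds formed (products):
  C-C: 2 × 338 = 676
  C-H: 7 × 421 = 2947
  C-I: 1 × 242 = 242
  Σ(formed) = 3865 kJ
ΔH = Σ(broken) − Σ(formed) = 3786 − 3865 = −79 kJ
For 4× the reaction as written: 4 × (−79) = −316 kJ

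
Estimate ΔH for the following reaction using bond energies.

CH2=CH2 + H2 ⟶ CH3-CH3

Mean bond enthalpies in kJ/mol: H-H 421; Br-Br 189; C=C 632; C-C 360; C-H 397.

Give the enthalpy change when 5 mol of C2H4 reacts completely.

ΔH = −505 kJ

Bonds broken (reactants):
  C-H: 4 × 397 = 1588
  C=C: 1 × 632 = 632
  H-H: 1 × 421 = 421
  Σ(broken) = 2641 kJ
Bonds formed (products):
  C-C: 1 × 360 = 360
  C-H: 6 × 397 = 2382
  Σ(formed) = 2742 kJ
ΔH = Σ(broken) − Σ(formed) = 2641 − 2742 = −101 kJ
For 5× the reaction as written: 5 × (−101) = −505 kJ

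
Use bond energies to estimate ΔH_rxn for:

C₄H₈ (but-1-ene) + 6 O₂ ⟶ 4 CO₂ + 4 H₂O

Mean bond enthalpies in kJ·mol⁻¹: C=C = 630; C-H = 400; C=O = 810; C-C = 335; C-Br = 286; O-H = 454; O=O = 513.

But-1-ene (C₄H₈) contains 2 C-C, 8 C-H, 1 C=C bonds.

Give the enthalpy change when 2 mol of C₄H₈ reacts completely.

Bonds broken (reactants):
  C-C: 2 × 335 = 670
  C-H: 8 × 400 = 3200
  C=C: 1 × 630 = 630
  O=O: 6 × 513 = 3078
  Σ(broken) = 7578 kJ
Bonds formed (products):
  C=O: 8 × 810 = 6480
  O-H: 8 × 454 = 3632
  Σ(formed) = 10112 kJ
ΔH = Σ(broken) − Σ(formed) = 7578 − 10112 = −2534 kJ
For 2× the reaction as written: 2 × (−2534) = −5068 kJ

ΔH = −5068 kJ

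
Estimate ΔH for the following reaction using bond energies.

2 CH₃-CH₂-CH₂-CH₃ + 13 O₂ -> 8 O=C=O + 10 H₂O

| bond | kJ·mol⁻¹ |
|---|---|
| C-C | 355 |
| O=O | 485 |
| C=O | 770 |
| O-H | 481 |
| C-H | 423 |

Bonds broken (reactants):
  C-C: 6 × 355 = 2130
  C-H: 20 × 423 = 8460
  O=O: 13 × 485 = 6305
  Σ(broken) = 16895 kJ
Bonds formed (products):
  C=O: 16 × 770 = 12320
  O-H: 20 × 481 = 9620
  Σ(formed) = 21940 kJ
ΔH = Σ(broken) − Σ(formed) = 16895 − 21940 = −5045 kJ

ΔH ≈ −5045 kJ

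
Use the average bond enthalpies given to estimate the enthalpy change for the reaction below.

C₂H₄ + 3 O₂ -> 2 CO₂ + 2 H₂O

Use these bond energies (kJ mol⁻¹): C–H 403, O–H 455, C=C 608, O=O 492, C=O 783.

Bonds broken (reactants):
  C–H: 4 × 403 = 1612
  C=C: 1 × 608 = 608
  O=O: 3 × 492 = 1476
  Σ(broken) = 3696 kJ
Bonds formed (products):
  C=O: 4 × 783 = 3132
  O–H: 4 × 455 = 1820
  Σ(formed) = 4952 kJ
ΔH = Σ(broken) − Σ(formed) = 3696 − 4952 = −1256 kJ

ΔH ≈ −1256 kJ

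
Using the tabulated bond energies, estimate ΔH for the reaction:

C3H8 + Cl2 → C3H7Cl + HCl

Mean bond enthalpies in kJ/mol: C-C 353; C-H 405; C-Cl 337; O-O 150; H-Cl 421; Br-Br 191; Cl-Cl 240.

ΔH ≈ −113 kJ

Bonds broken (reactants):
  C-C: 2 × 353 = 706
  C-H: 8 × 405 = 3240
  Cl-Cl: 1 × 240 = 240
  Σ(broken) = 4186 kJ
Bonds formed (products):
  C-C: 2 × 353 = 706
  C-Cl: 1 × 337 = 337
  C-H: 7 × 405 = 2835
  H-Cl: 1 × 421 = 421
  Σ(formed) = 4299 kJ
ΔH = Σ(broken) − Σ(formed) = 4186 − 4299 = −113 kJ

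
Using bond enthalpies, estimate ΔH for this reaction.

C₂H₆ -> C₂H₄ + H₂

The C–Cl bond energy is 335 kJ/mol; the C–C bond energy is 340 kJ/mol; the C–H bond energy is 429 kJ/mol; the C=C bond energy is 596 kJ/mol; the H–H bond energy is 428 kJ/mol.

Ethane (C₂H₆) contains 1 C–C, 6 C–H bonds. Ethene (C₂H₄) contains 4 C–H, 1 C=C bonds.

ΔH ≈ +174 kJ

Bonds broken (reactants):
  C–C: 1 × 340 = 340
  C–H: 6 × 429 = 2574
  Σ(broken) = 2914 kJ
Bonds formed (products):
  C–H: 4 × 429 = 1716
  C=C: 1 × 596 = 596
  H–H: 1 × 428 = 428
  Σ(formed) = 2740 kJ
ΔH = Σ(broken) − Σ(formed) = 2914 − 2740 = +174 kJ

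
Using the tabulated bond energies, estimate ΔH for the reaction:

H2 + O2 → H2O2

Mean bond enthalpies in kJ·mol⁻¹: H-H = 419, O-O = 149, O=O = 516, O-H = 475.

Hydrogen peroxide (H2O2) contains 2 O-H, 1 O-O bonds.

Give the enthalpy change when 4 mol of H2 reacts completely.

Bonds broken (reactants):
  H-H: 1 × 419 = 419
  O=O: 1 × 516 = 516
  Σ(broken) = 935 kJ
Bonds formed (products):
  O-H: 2 × 475 = 950
  O-O: 1 × 149 = 149
  Σ(formed) = 1099 kJ
ΔH = Σ(broken) − Σ(formed) = 935 − 1099 = −164 kJ
For 4× the reaction as written: 4 × (−164) = −656 kJ

ΔH = −656 kJ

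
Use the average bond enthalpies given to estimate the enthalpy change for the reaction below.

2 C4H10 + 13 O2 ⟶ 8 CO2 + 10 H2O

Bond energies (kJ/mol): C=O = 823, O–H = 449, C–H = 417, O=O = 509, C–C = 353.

ΔH ≈ −5073 kJ

Bonds broken (reactants):
  C–C: 6 × 353 = 2118
  C–H: 20 × 417 = 8340
  O=O: 13 × 509 = 6617
  Σ(broken) = 17075 kJ
Bonds formed (products):
  C=O: 16 × 823 = 13168
  O–H: 20 × 449 = 8980
  Σ(formed) = 22148 kJ
ΔH = Σ(broken) − Σ(formed) = 17075 − 22148 = −5073 kJ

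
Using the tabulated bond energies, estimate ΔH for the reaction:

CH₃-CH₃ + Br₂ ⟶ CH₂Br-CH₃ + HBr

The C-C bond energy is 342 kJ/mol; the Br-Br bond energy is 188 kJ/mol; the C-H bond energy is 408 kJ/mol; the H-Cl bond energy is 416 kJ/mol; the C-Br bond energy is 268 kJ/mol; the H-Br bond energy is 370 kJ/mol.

ΔH ≈ −42 kJ

Bonds broken (reactants):
  Br-Br: 1 × 188 = 188
  C-C: 1 × 342 = 342
  C-H: 6 × 408 = 2448
  Σ(broken) = 2978 kJ
Bonds formed (products):
  C-Br: 1 × 268 = 268
  C-C: 1 × 342 = 342
  C-H: 5 × 408 = 2040
  H-Br: 1 × 370 = 370
  Σ(formed) = 3020 kJ
ΔH = Σ(broken) − Σ(formed) = 2978 − 3020 = −42 kJ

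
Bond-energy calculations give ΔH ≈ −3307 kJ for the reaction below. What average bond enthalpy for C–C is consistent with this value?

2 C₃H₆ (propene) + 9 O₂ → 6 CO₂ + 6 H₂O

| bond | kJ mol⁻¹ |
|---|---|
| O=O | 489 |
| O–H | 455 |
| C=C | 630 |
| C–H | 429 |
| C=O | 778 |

D(C–C) ≈ 340 kJ/mol

Let D be the C–C bond energy.
Σ(broken) = 2×D + 12×429 + 2×630 + 9×489 = 10809 + 2D
Σ(formed) = 12×778 + 12×455 = 14796
ΔH = Σ(broken) − Σ(formed) = (10809 + 2D) − (14796) = −3987 + 2D
Setting this equal to −3307 kJ gives 2D = 680, so D = 340 kJ/mol.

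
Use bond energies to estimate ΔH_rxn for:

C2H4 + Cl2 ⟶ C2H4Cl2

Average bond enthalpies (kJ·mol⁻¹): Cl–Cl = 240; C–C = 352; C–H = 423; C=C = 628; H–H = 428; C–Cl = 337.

Bonds broken (reactants):
  C–H: 4 × 423 = 1692
  C=C: 1 × 628 = 628
  Cl–Cl: 1 × 240 = 240
  Σ(broken) = 2560 kJ
Bonds formed (products):
  C–C: 1 × 352 = 352
  C–Cl: 2 × 337 = 674
  C–H: 4 × 423 = 1692
  Σ(formed) = 2718 kJ
ΔH = Σ(broken) − Σ(formed) = 2560 − 2718 = −158 kJ

ΔH ≈ −158 kJ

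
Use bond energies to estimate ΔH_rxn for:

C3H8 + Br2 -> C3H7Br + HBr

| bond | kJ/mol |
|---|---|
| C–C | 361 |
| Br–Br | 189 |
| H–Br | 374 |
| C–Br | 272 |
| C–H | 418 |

Bonds broken (reactants):
  Br–Br: 1 × 189 = 189
  C–C: 2 × 361 = 722
  C–H: 8 × 418 = 3344
  Σ(broken) = 4255 kJ
Bonds formed (products):
  C–Br: 1 × 272 = 272
  C–C: 2 × 361 = 722
  C–H: 7 × 418 = 2926
  H–Br: 1 × 374 = 374
  Σ(formed) = 4294 kJ
ΔH = Σ(broken) − Σ(formed) = 4255 − 4294 = −39 kJ

ΔH ≈ −39 kJ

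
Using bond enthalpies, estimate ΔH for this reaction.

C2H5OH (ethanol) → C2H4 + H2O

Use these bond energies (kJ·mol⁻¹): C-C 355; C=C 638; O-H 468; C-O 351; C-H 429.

Bonds broken (reactants):
  C-C: 1 × 355 = 355
  C-H: 5 × 429 = 2145
  C-O: 1 × 351 = 351
  O-H: 1 × 468 = 468
  Σ(broken) = 3319 kJ
Bonds formed (products):
  C-H: 4 × 429 = 1716
  C=C: 1 × 638 = 638
  O-H: 2 × 468 = 936
  Σ(formed) = 3290 kJ
ΔH = Σ(broken) − Σ(formed) = 3319 − 3290 = +29 kJ

ΔH ≈ +29 kJ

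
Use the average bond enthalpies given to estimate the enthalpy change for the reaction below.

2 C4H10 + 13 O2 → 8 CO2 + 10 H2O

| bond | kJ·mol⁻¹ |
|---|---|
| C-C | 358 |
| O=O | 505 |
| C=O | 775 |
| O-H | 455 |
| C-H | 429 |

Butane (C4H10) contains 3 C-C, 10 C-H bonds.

Bonds broken (reactants):
  C-C: 6 × 358 = 2148
  C-H: 20 × 429 = 8580
  O=O: 13 × 505 = 6565
  Σ(broken) = 17293 kJ
Bonds formed (products):
  C=O: 16 × 775 = 12400
  O-H: 20 × 455 = 9100
  Σ(formed) = 21500 kJ
ΔH = Σ(broken) − Σ(formed) = 17293 − 21500 = −4207 kJ

ΔH ≈ −4207 kJ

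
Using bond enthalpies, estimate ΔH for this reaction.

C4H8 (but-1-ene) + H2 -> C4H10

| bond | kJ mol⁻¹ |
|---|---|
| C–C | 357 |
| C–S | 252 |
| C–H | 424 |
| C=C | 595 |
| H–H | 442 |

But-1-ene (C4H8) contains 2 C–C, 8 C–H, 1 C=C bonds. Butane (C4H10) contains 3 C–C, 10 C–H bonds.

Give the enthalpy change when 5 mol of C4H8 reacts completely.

Bonds broken (reactants):
  C–C: 2 × 357 = 714
  C–H: 8 × 424 = 3392
  C=C: 1 × 595 = 595
  H–H: 1 × 442 = 442
  Σ(broken) = 5143 kJ
Bonds formed (products):
  C–C: 3 × 357 = 1071
  C–H: 10 × 424 = 4240
  Σ(formed) = 5311 kJ
ΔH = Σ(broken) − Σ(formed) = 5143 − 5311 = −168 kJ
For 5× the reaction as written: 5 × (−168) = −840 kJ

ΔH = −840 kJ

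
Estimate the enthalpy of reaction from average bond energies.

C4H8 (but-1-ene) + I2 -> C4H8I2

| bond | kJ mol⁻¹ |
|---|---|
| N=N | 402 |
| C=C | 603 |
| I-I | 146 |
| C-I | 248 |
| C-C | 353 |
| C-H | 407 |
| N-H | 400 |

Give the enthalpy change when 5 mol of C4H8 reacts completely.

Bonds broken (reactants):
  C-C: 2 × 353 = 706
  C-H: 8 × 407 = 3256
  C=C: 1 × 603 = 603
  I-I: 1 × 146 = 146
  Σ(broken) = 4711 kJ
Bonds formed (products):
  C-C: 3 × 353 = 1059
  C-H: 8 × 407 = 3256
  C-I: 2 × 248 = 496
  Σ(formed) = 4811 kJ
ΔH = Σ(broken) − Σ(formed) = 4711 − 4811 = −100 kJ
For 5× the reaction as written: 5 × (−100) = −500 kJ

ΔH = −500 kJ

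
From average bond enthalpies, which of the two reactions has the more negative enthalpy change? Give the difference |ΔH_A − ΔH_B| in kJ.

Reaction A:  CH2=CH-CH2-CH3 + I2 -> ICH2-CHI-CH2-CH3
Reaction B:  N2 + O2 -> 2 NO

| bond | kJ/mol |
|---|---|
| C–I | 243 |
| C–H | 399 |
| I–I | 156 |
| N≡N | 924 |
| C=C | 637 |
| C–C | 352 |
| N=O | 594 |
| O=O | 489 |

Reaction A, by 270 kJ

Reaction A:
  Bonds broken (reactants):
    C–C: 2 × 352 = 704
    C–H: 8 × 399 = 3192
    C=C: 1 × 637 = 637
    I–I: 1 × 156 = 156
    Σ(broken) = 4689 kJ
  Bonds formed (products):
    C–C: 3 × 352 = 1056
    C–H: 8 × 399 = 3192
    C–I: 2 × 243 = 486
    Σ(formed) = 4734 kJ
  ΔH_A = 4689 − 4734 = −45 kJ
Reaction B:
  Bonds broken (reactants):
    N≡N: 1 × 924 = 924
    O=O: 1 × 489 = 489
    Σ(broken) = 1413 kJ
  Bonds formed (products):
    N=O: 2 × 594 = 1188
    Σ(formed) = 1188 kJ
  ΔH_B = 1413 − 1188 = +225 kJ
ΔH_A − ΔH_B = −270 kJ, so reaction A has the more negative ΔH; |ΔH_A − ΔH_B| = 270 kJ.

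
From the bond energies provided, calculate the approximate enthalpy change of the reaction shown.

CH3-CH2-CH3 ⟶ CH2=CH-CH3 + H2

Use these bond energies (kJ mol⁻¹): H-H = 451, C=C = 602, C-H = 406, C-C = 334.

ΔH ≈ +93 kJ

Bonds broken (reactants):
  C-C: 2 × 334 = 668
  C-H: 8 × 406 = 3248
  Σ(broken) = 3916 kJ
Bonds formed (products):
  C-C: 1 × 334 = 334
  C-H: 6 × 406 = 2436
  C=C: 1 × 602 = 602
  H-H: 1 × 451 = 451
  Σ(formed) = 3823 kJ
ΔH = Σ(broken) − Σ(formed) = 3916 − 3823 = +93 kJ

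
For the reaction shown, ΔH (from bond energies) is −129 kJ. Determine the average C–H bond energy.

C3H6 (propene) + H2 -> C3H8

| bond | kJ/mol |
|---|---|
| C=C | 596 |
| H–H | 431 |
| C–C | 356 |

D(C–H) ≈ 400 kJ/mol

Let D be the C–H bond energy.
Σ(broken) = 1×356 + 6×D + 1×596 + 1×431 = 1383 + 6D
Σ(formed) = 2×356 + 8×D = 712 + 8D
ΔH = Σ(broken) − Σ(formed) = (1383 + 6D) − (712 + 8D) = +671 − 2D
Setting this equal to −129 kJ gives 2D = 800, so D = 400 kJ/mol.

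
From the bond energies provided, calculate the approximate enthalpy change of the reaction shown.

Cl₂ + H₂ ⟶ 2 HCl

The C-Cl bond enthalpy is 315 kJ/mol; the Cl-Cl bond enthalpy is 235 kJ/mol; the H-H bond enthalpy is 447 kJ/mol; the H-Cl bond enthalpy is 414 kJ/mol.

Bonds broken (reactants):
  Cl-Cl: 1 × 235 = 235
  H-H: 1 × 447 = 447
  Σ(broken) = 682 kJ
Bonds formed (products):
  H-Cl: 2 × 414 = 828
  Σ(formed) = 828 kJ
ΔH = Σ(broken) − Σ(formed) = 682 − 828 = −146 kJ

ΔH ≈ −146 kJ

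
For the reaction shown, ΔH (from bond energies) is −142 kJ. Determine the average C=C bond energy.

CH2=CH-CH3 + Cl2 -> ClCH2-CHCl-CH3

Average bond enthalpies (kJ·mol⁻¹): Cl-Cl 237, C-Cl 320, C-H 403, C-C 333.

D(C=C) ≈ 594 kJ/mol

Let D be the C=C bond energy.
Σ(broken) = 1×333 + 6×403 + 1×D + 1×237 = 2988 + D
Σ(formed) = 2×333 + 2×320 + 6×403 = 3724
ΔH = Σ(broken) − Σ(formed) = (2988 + D) − (3724) = −736 + D
Setting this equal to −142 kJ gives D = 594 kJ/mol.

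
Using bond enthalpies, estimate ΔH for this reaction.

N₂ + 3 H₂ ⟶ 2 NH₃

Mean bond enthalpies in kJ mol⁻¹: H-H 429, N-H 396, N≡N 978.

Bonds broken (reactants):
  H-H: 3 × 429 = 1287
  N≡N: 1 × 978 = 978
  Σ(broken) = 2265 kJ
Bonds formed (products):
  N-H: 6 × 396 = 2376
  Σ(formed) = 2376 kJ
ΔH = Σ(broken) − Σ(formed) = 2265 − 2376 = −111 kJ

ΔH ≈ −111 kJ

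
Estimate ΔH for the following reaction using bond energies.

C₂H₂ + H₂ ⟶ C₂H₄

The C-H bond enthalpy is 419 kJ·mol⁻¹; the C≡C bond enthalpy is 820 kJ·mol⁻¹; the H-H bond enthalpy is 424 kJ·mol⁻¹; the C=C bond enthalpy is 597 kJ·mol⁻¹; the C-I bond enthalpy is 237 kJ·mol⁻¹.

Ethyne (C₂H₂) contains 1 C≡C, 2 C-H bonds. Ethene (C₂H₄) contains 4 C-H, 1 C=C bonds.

Bonds broken (reactants):
  C≡C: 1 × 820 = 820
  C-H: 2 × 419 = 838
  H-H: 1 × 424 = 424
  Σ(broken) = 2082 kJ
Bonds formed (products):
  C-H: 4 × 419 = 1676
  C=C: 1 × 597 = 597
  Σ(formed) = 2273 kJ
ΔH = Σ(broken) − Σ(formed) = 2082 − 2273 = −191 kJ

ΔH ≈ −191 kJ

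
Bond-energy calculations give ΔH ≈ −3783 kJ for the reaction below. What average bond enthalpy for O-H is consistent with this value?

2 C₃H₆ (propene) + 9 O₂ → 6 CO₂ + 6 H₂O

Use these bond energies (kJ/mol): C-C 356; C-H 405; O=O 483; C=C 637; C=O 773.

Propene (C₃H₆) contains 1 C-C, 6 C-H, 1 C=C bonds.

Let D be the O-H bond energy.
Σ(broken) = 2×356 + 12×405 + 2×637 + 9×483 = 11193
Σ(formed) = 12×773 + 12×D = 9276 + 12D
ΔH = Σ(broken) − Σ(formed) = (11193) − (9276 + 12D) = +1917 − 12D
Setting this equal to −3783 kJ gives 12D = 5700, so D = 475 kJ/mol.

D(O-H) ≈ 475 kJ/mol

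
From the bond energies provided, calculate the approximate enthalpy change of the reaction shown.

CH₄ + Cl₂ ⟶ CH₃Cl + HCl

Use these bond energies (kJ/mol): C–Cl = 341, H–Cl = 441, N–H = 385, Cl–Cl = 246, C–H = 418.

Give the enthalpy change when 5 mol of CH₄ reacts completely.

ΔH = −590 kJ

Bonds broken (reactants):
  C–H: 4 × 418 = 1672
  Cl–Cl: 1 × 246 = 246
  Σ(broken) = 1918 kJ
Bonds formed (products):
  C–Cl: 1 × 341 = 341
  C–H: 3 × 418 = 1254
  H–Cl: 1 × 441 = 441
  Σ(formed) = 2036 kJ
ΔH = Σ(broken) − Σ(formed) = 1918 − 2036 = −118 kJ
For 5× the reaction as written: 5 × (−118) = −590 kJ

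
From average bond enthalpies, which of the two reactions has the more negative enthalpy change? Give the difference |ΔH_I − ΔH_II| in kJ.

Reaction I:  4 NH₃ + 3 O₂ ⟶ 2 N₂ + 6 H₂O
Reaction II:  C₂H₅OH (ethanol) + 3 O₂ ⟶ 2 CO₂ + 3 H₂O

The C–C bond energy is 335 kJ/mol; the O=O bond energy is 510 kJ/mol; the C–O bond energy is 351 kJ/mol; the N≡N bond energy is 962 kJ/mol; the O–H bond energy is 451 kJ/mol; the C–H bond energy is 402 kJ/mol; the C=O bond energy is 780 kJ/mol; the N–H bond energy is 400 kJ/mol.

Reaction II, by 143 kJ

Reaction I:
  Bonds broken (reactants):
    N–H: 12 × 400 = 4800
    O=O: 3 × 510 = 1530
    Σ(broken) = 6330 kJ
  Bonds formed (products):
    N≡N: 2 × 962 = 1924
    O–H: 12 × 451 = 5412
    Σ(formed) = 7336 kJ
  ΔH_I = 6330 − 7336 = −1006 kJ
Reaction II:
  Bonds broken (reactants):
    C–C: 1 × 335 = 335
    C–H: 5 × 402 = 2010
    C–O: 1 × 351 = 351
    O–H: 1 × 451 = 451
    O=O: 3 × 510 = 1530
    Σ(broken) = 4677 kJ
  Bonds formed (products):
    C=O: 4 × 780 = 3120
    O–H: 6 × 451 = 2706
    Σ(formed) = 5826 kJ
  ΔH_II = 4677 − 5826 = −1149 kJ
ΔH_I − ΔH_II = +143 kJ, so reaction II has the more negative ΔH; |ΔH_I − ΔH_II| = 143 kJ.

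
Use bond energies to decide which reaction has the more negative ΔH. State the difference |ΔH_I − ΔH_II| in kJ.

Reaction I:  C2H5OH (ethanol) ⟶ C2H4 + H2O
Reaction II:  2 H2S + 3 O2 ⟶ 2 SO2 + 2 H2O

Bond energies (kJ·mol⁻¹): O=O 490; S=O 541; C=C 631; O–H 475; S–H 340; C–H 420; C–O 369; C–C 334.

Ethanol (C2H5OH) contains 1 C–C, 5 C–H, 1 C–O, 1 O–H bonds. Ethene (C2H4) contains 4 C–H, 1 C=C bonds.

Reaction I:
  Bonds broken (reactants):
    C–C: 1 × 334 = 334
    C–H: 5 × 420 = 2100
    C–O: 1 × 369 = 369
    O–H: 1 × 475 = 475
    Σ(broken) = 3278 kJ
  Bonds formed (products):
    C–H: 4 × 420 = 1680
    C=C: 1 × 631 = 631
    O–H: 2 × 475 = 950
    Σ(formed) = 3261 kJ
  ΔH_I = 3278 − 3261 = +17 kJ
Reaction II:
  Bonds broken (reactants):
    O=O: 3 × 490 = 1470
    S–H: 4 × 340 = 1360
    Σ(broken) = 2830 kJ
  Bonds formed (products):
    O–H: 4 × 475 = 1900
    S=O: 4 × 541 = 2164
    Σ(formed) = 4064 kJ
  ΔH_II = 2830 − 4064 = −1234 kJ
ΔH_I − ΔH_II = +1251 kJ, so reaction II has the more negative ΔH; |ΔH_I − ΔH_II| = 1251 kJ.

Reaction II, by 1251 kJ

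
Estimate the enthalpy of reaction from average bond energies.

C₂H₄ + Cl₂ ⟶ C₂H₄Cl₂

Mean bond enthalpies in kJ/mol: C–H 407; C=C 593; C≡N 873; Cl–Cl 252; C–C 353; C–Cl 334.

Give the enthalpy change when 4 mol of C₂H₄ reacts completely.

Bonds broken (reactants):
  C–H: 4 × 407 = 1628
  C=C: 1 × 593 = 593
  Cl–Cl: 1 × 252 = 252
  Σ(broken) = 2473 kJ
Bonds formed (products):
  C–C: 1 × 353 = 353
  C–Cl: 2 × 334 = 668
  C–H: 4 × 407 = 1628
  Σ(formed) = 2649 kJ
ΔH = Σ(broken) − Σ(formed) = 2473 − 2649 = −176 kJ
For 4× the reaction as written: 4 × (−176) = −704 kJ

ΔH = −704 kJ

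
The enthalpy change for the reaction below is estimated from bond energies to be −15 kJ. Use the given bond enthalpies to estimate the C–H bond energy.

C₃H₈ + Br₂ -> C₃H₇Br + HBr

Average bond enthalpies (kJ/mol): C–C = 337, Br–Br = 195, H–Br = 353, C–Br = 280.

D(C–H) ≈ 423 kJ/mol

Let D be the C–H bond energy.
Σ(broken) = 1×195 + 2×337 + 8×D = 869 + 8D
Σ(formed) = 1×280 + 2×337 + 7×D + 1×353 = 1307 + 7D
ΔH = Σ(broken) − Σ(formed) = (869 + 8D) − (1307 + 7D) = −438 + D
Setting this equal to −15 kJ gives D = 423 kJ/mol.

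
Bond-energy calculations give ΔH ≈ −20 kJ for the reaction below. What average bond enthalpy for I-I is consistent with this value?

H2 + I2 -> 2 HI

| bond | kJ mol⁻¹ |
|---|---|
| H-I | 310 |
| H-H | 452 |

Let D be the I-I bond energy.
Σ(broken) = 1×452 + 1×D = 452 + D
Σ(formed) = 2×310 = 620
ΔH = Σ(broken) − Σ(formed) = (452 + D) − (620) = −168 + D
Setting this equal to −20 kJ gives D = 148 kJ/mol.

D(I-I) ≈ 148 kJ/mol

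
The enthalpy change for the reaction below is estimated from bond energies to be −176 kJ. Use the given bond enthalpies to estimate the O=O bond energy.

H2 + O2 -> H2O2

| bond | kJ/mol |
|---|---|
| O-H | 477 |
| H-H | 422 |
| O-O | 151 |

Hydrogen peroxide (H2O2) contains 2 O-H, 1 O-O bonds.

Let D be the O=O bond energy.
Σ(broken) = 1×422 + 1×D = 422 + D
Σ(formed) = 2×477 + 1×151 = 1105
ΔH = Σ(broken) − Σ(formed) = (422 + D) − (1105) = −683 + D
Setting this equal to −176 kJ gives D = 507 kJ/mol.

D(O=O) ≈ 507 kJ/mol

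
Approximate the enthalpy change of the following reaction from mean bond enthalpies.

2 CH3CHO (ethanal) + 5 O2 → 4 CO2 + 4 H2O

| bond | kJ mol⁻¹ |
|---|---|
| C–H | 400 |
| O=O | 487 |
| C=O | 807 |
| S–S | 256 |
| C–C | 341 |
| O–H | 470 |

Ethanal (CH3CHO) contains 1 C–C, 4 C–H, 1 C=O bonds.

ΔH ≈ −2285 kJ

Bonds broken (reactants):
  C–C: 2 × 341 = 682
  C–H: 8 × 400 = 3200
  C=O: 2 × 807 = 1614
  O=O: 5 × 487 = 2435
  Σ(broken) = 7931 kJ
Bonds formed (products):
  C=O: 8 × 807 = 6456
  O–H: 8 × 470 = 3760
  Σ(formed) = 10216 kJ
ΔH = Σ(broken) − Σ(formed) = 7931 − 10216 = −2285 kJ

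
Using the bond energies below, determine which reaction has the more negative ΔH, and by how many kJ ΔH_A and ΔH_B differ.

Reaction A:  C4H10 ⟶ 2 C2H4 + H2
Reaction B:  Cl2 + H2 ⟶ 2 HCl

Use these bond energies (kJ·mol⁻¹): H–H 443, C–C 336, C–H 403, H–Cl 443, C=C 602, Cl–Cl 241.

Reaction A:
  Bonds broken (reactants):
    C–C: 3 × 336 = 1008
    C–H: 10 × 403 = 4030
    Σ(broken) = 5038 kJ
  Bonds formed (products):
    C–H: 8 × 403 = 3224
    C=C: 2 × 602 = 1204
    H–H: 1 × 443 = 443
    Σ(formed) = 4871 kJ
  ΔH_A = 5038 − 4871 = +167 kJ
Reaction B:
  Bonds broken (reactants):
    Cl–Cl: 1 × 241 = 241
    H–H: 1 × 443 = 443
    Σ(broken) = 684 kJ
  Bonds formed (products):
    H–Cl: 2 × 443 = 886
    Σ(formed) = 886 kJ
  ΔH_B = 684 − 886 = −202 kJ
ΔH_A − ΔH_B = +369 kJ, so reaction B has the more negative ΔH; |ΔH_A − ΔH_B| = 369 kJ.

Reaction B, by 369 kJ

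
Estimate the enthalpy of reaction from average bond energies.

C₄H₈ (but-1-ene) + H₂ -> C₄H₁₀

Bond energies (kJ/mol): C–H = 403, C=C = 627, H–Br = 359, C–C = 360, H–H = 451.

Bonds broken (reactants):
  C–C: 2 × 360 = 720
  C–H: 8 × 403 = 3224
  C=C: 1 × 627 = 627
  H–H: 1 × 451 = 451
  Σ(broken) = 5022 kJ
Bonds formed (products):
  C–C: 3 × 360 = 1080
  C–H: 10 × 403 = 4030
  Σ(formed) = 5110 kJ
ΔH = Σ(broken) − Σ(formed) = 5022 − 5110 = −88 kJ

ΔH ≈ −88 kJ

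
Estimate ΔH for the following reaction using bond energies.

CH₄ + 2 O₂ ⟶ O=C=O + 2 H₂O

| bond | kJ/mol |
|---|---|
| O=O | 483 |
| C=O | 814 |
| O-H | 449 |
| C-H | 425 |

ΔH ≈ −758 kJ

Bonds broken (reactants):
  C-H: 4 × 425 = 1700
  O=O: 2 × 483 = 966
  Σ(broken) = 2666 kJ
Bonds formed (products):
  C=O: 2 × 814 = 1628
  O-H: 4 × 449 = 1796
  Σ(formed) = 3424 kJ
ΔH = Σ(broken) − Σ(formed) = 2666 − 3424 = −758 kJ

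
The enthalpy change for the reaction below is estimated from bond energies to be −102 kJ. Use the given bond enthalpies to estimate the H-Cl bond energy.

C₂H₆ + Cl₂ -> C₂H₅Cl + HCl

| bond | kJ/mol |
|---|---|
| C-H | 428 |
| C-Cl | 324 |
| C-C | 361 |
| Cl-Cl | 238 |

D(H-Cl) ≈ 444 kJ/mol

Let D be the H-Cl bond energy.
Σ(broken) = 1×361 + 6×428 + 1×238 = 3167
Σ(formed) = 1×361 + 1×324 + 5×428 + 1×D = 2825 + D
ΔH = Σ(broken) − Σ(formed) = (3167) − (2825 + D) = +342 − D
Setting this equal to −102 kJ gives D = 444 kJ/mol.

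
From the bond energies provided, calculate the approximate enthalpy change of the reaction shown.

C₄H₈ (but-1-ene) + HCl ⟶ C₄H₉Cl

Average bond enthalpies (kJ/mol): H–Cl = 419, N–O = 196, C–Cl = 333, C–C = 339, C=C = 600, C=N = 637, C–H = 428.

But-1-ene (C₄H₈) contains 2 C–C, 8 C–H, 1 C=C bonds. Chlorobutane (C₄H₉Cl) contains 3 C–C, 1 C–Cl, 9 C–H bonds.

Bonds broken (reactants):
  C–C: 2 × 339 = 678
  C–H: 8 × 428 = 3424
  C=C: 1 × 600 = 600
  H–Cl: 1 × 419 = 419
  Σ(broken) = 5121 kJ
Bonds formed (products):
  C–C: 3 × 339 = 1017
  C–Cl: 1 × 333 = 333
  C–H: 9 × 428 = 3852
  Σ(formed) = 5202 kJ
ΔH = Σ(broken) − Σ(formed) = 5121 − 5202 = −81 kJ

ΔH ≈ −81 kJ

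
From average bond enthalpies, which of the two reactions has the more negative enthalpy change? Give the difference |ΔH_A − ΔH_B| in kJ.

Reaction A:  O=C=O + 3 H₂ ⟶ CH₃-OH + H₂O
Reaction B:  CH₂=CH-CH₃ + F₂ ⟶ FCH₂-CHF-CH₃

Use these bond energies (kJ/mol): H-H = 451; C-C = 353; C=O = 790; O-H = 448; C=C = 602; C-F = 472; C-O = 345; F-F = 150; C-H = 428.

Reaction A:
  Bonds broken (reactants):
    C=O: 2 × 790 = 1580
    H-H: 3 × 451 = 1353
    Σ(broken) = 2933 kJ
  Bonds formed (products):
    C-H: 3 × 428 = 1284
    C-O: 1 × 345 = 345
    O-H: 3 × 448 = 1344
    Σ(formed) = 2973 kJ
  ΔH_A = 2933 − 2973 = −40 kJ
Reaction B:
  Bonds broken (reactants):
    C-C: 1 × 353 = 353
    C-H: 6 × 428 = 2568
    C=C: 1 × 602 = 602
    F-F: 1 × 150 = 150
    Σ(broken) = 3673 kJ
  Bonds formed (products):
    C-C: 2 × 353 = 706
    C-F: 2 × 472 = 944
    C-H: 6 × 428 = 2568
    Σ(formed) = 4218 kJ
  ΔH_B = 3673 − 4218 = −545 kJ
ΔH_A − ΔH_B = +505 kJ, so reaction B has the more negative ΔH; |ΔH_A − ΔH_B| = 505 kJ.

Reaction B, by 505 kJ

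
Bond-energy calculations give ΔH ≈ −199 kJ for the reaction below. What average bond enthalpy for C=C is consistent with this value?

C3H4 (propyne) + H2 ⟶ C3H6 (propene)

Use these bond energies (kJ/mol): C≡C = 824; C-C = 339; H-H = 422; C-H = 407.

D(C=C) ≈ 631 kJ/mol

Let D be the C=C bond energy.
Σ(broken) = 1×824 + 1×339 + 4×407 + 1×422 = 3213
Σ(formed) = 1×339 + 6×407 + 1×D = 2781 + D
ΔH = Σ(broken) − Σ(formed) = (3213) − (2781 + D) = +432 − D
Setting this equal to −199 kJ gives D = 631 kJ/mol.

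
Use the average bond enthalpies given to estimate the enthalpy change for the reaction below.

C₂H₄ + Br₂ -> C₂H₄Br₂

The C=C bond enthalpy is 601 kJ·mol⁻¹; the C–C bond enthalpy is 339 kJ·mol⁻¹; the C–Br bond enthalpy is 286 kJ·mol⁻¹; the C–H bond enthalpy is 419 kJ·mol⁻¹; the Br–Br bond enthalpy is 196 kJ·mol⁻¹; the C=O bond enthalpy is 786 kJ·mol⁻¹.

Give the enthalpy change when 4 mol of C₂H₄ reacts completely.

Bonds broken (reactants):
  Br–Br: 1 × 196 = 196
  C–H: 4 × 419 = 1676
  C=C: 1 × 601 = 601
  Σ(broken) = 2473 kJ
Bonds formed (products):
  C–Br: 2 × 286 = 572
  C–C: 1 × 339 = 339
  C–H: 4 × 419 = 1676
  Σ(formed) = 2587 kJ
ΔH = Σ(broken) − Σ(formed) = 2473 − 2587 = −114 kJ
For 4× the reaction as written: 4 × (−114) = −456 kJ

ΔH = −456 kJ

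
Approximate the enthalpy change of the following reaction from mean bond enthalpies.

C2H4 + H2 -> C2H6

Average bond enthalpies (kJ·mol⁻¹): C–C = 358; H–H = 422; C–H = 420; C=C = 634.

Bonds broken (reactants):
  C–H: 4 × 420 = 1680
  C=C: 1 × 634 = 634
  H–H: 1 × 422 = 422
  Σ(broken) = 2736 kJ
Bonds formed (products):
  C–C: 1 × 358 = 358
  C–H: 6 × 420 = 2520
  Σ(formed) = 2878 kJ
ΔH = Σ(broken) − Σ(formed) = 2736 − 2878 = −142 kJ

ΔH ≈ −142 kJ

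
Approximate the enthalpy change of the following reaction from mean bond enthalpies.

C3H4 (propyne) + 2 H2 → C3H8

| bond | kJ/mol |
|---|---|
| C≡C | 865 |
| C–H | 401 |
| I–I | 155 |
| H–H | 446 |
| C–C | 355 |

ΔH ≈ −202 kJ

Bonds broken (reactants):
  C≡C: 1 × 865 = 865
  C–C: 1 × 355 = 355
  C–H: 4 × 401 = 1604
  H–H: 2 × 446 = 892
  Σ(broken) = 3716 kJ
Bonds formed (products):
  C–C: 2 × 355 = 710
  C–H: 8 × 401 = 3208
  Σ(formed) = 3918 kJ
ΔH = Σ(broken) − Σ(formed) = 3716 − 3918 = −202 kJ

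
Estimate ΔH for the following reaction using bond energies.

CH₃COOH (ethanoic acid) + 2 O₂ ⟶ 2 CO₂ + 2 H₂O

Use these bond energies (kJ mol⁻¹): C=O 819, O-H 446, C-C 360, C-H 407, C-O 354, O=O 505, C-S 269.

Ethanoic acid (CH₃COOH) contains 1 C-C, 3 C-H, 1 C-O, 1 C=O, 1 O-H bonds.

ΔH ≈ −850 kJ

Bonds broken (reactants):
  C-C: 1 × 360 = 360
  C-H: 3 × 407 = 1221
  C-O: 1 × 354 = 354
  C=O: 1 × 819 = 819
  O-H: 1 × 446 = 446
  O=O: 2 × 505 = 1010
  Σ(broken) = 4210 kJ
Bonds formed (products):
  C=O: 4 × 819 = 3276
  O-H: 4 × 446 = 1784
  Σ(formed) = 5060 kJ
ΔH = Σ(broken) − Σ(formed) = 4210 − 5060 = −850 kJ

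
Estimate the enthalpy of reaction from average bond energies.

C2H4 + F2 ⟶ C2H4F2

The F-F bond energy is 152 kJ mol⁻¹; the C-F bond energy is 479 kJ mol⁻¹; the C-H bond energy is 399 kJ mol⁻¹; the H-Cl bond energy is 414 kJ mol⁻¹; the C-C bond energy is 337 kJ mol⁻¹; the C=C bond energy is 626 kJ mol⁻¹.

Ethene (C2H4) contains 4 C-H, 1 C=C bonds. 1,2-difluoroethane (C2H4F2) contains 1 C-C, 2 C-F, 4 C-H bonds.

ΔH ≈ −517 kJ

Bonds broken (reactants):
  C-H: 4 × 399 = 1596
  C=C: 1 × 626 = 626
  F-F: 1 × 152 = 152
  Σ(broken) = 2374 kJ
Bonds formed (products):
  C-C: 1 × 337 = 337
  C-F: 2 × 479 = 958
  C-H: 4 × 399 = 1596
  Σ(formed) = 2891 kJ
ΔH = Σ(broken) − Σ(formed) = 2374 − 2891 = −517 kJ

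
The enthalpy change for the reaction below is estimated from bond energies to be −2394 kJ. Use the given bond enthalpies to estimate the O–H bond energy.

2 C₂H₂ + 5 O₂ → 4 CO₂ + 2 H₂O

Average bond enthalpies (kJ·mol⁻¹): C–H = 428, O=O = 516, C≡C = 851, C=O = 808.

D(O–H) ≈ 481 kJ/mol

Let D be the O–H bond energy.
Σ(broken) = 2×851 + 4×428 + 5×516 = 5994
Σ(formed) = 8×808 + 4×D = 6464 + 4D
ΔH = Σ(broken) − Σ(formed) = (5994) − (6464 + 4D) = −470 − 4D
Setting this equal to −2394 kJ gives 4D = 1924, so D = 481 kJ/mol.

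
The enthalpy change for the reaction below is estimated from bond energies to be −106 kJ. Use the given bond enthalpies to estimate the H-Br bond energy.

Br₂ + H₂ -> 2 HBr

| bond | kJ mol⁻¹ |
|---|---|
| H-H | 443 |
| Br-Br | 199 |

D(H-Br) ≈ 374 kJ/mol

Let D be the H-Br bond energy.
Σ(broken) = 1×199 + 1×443 = 642
Σ(formed) = 2×D = 2D
ΔH = Σ(broken) − Σ(formed) = (642) − (2D) = +642 − 2D
Setting this equal to −106 kJ gives 2D = 748, so D = 374 kJ/mol.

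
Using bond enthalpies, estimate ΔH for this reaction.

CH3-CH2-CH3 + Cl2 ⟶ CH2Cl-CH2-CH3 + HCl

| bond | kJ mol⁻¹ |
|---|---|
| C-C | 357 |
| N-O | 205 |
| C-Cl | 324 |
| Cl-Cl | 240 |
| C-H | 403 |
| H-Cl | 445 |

ΔH ≈ −126 kJ

Bonds broken (reactants):
  C-C: 2 × 357 = 714
  C-H: 8 × 403 = 3224
  Cl-Cl: 1 × 240 = 240
  Σ(broken) = 4178 kJ
Bonds formed (products):
  C-C: 2 × 357 = 714
  C-Cl: 1 × 324 = 324
  C-H: 7 × 403 = 2821
  H-Cl: 1 × 445 = 445
  Σ(formed) = 4304 kJ
ΔH = Σ(broken) − Σ(formed) = 4178 − 4304 = −126 kJ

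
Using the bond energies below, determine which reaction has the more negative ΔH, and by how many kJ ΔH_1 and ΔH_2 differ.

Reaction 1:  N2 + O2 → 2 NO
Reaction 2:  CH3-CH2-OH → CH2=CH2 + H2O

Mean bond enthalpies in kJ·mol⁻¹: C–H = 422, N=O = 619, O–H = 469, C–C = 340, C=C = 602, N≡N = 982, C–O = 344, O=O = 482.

Reaction 2, by 191 kJ

Reaction 1:
  Bonds broken (reactants):
    N≡N: 1 × 982 = 982
    O=O: 1 × 482 = 482
    Σ(broken) = 1464 kJ
  Bonds formed (products):
    N=O: 2 × 619 = 1238
    Σ(formed) = 1238 kJ
  ΔH_1 = 1464 − 1238 = +226 kJ
Reaction 2:
  Bonds broken (reactants):
    C–C: 1 × 340 = 340
    C–H: 5 × 422 = 2110
    C–O: 1 × 344 = 344
    O–H: 1 × 469 = 469
    Σ(broken) = 3263 kJ
  Bonds formed (products):
    C–H: 4 × 422 = 1688
    C=C: 1 × 602 = 602
    O–H: 2 × 469 = 938
    Σ(formed) = 3228 kJ
  ΔH_2 = 3263 − 3228 = +35 kJ
ΔH_1 − ΔH_2 = +191 kJ, so reaction 2 has the more negative ΔH; |ΔH_1 − ΔH_2| = 191 kJ.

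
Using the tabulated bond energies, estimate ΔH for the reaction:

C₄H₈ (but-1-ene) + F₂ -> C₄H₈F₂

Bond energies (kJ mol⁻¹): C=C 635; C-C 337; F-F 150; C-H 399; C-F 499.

Bonds broken (reactants):
  C-C: 2 × 337 = 674
  C-H: 8 × 399 = 3192
  C=C: 1 × 635 = 635
  F-F: 1 × 150 = 150
  Σ(broken) = 4651 kJ
Bonds formed (products):
  C-C: 3 × 337 = 1011
  C-F: 2 × 499 = 998
  C-H: 8 × 399 = 3192
  Σ(formed) = 5201 kJ
ΔH = Σ(broken) − Σ(formed) = 4651 − 5201 = −550 kJ

ΔH ≈ −550 kJ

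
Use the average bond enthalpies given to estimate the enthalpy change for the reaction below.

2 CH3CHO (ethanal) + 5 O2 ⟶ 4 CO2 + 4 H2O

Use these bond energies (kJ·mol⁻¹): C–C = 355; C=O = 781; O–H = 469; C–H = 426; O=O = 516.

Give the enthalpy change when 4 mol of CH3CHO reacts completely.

Bonds broken (reactants):
  C–C: 2 × 355 = 710
  C–H: 8 × 426 = 3408
  C=O: 2 × 781 = 1562
  O=O: 5 × 516 = 2580
  Σ(broken) = 8260 kJ
Bonds formed (products):
  C=O: 8 × 781 = 6248
  O–H: 8 × 469 = 3752
  Σ(formed) = 10000 kJ
ΔH = Σ(broken) − Σ(formed) = 8260 − 10000 = −1740 kJ
For 2× the reaction as written: 2 × (−1740) = −3480 kJ

ΔH = −3480 kJ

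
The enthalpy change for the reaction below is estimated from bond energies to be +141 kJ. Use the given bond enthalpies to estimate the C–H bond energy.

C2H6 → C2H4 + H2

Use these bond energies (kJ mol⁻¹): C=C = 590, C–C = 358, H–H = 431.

Let D be the C–H bond energy.
Σ(broken) = 1×358 + 6×D = 358 + 6D
Σ(formed) = 4×D + 1×590 + 1×431 = 1021 + 4D
ΔH = Σ(broken) − Σ(formed) = (358 + 6D) − (1021 + 4D) = −663 + 2D
Setting this equal to +141 kJ gives 2D = 804, so D = 402 kJ/mol.

D(C–H) ≈ 402 kJ/mol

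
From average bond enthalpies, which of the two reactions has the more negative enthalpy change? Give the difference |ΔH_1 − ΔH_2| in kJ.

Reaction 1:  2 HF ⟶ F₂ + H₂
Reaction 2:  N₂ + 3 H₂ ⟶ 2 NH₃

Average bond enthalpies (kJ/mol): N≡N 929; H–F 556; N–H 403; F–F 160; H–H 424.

Reaction 1:
  Bonds broken (reactants):
    H–F: 2 × 556 = 1112
    Σ(broken) = 1112 kJ
  Bonds formed (products):
    F–F: 1 × 160 = 160
    H–H: 1 × 424 = 424
    Σ(formed) = 584 kJ
  ΔH_1 = 1112 − 584 = +528 kJ
Reaction 2:
  Bonds broken (reactants):
    H–H: 3 × 424 = 1272
    N≡N: 1 × 929 = 929
    Σ(broken) = 2201 kJ
  Bonds formed (products):
    N–H: 6 × 403 = 2418
    Σ(formed) = 2418 kJ
  ΔH_2 = 2201 − 2418 = −217 kJ
ΔH_1 − ΔH_2 = +745 kJ, so reaction 2 has the more negative ΔH; |ΔH_1 − ΔH_2| = 745 kJ.

Reaction 2, by 745 kJ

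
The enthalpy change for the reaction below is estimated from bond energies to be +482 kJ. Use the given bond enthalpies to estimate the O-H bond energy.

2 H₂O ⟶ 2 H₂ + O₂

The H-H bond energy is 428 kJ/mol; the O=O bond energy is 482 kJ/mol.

D(O-H) ≈ 455 kJ/mol

Let D be the O-H bond energy.
Σ(broken) = 4×D = 4D
Σ(formed) = 2×428 + 1×482 = 1338
ΔH = Σ(broken) − Σ(formed) = (4D) − (1338) = −1338 + 4D
Setting this equal to +482 kJ gives 4D = 1820, so D = 455 kJ/mol.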